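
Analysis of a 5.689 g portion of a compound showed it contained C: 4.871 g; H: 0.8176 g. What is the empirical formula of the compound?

n(C) = 4.871/12.01 = 0.4056, n(H) = 0.8176/1.008 = 0.8111
Divide by the smallest (0.4056 mol C): C 1.000, H 2.000
Ratio ≈ 1:2, so the empirical formula is CH2

CH2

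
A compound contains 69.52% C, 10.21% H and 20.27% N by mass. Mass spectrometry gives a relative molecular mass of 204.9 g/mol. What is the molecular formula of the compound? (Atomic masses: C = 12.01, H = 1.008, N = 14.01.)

Assume 100 g: 69.52 g C, 10.21 g H, 20.27 g N.
n(C) = 69.52/12.01 = 5.789, n(H) = 10.21/1.008 = 10.13, n(N) = 20.27/14.01 = 1.447
Divide by the smallest (1.447 mol N): C 4.001, H 7.001, N 1.000
→ C4H7N
Empirical-formula mass = 69.11 g/mol
n = 204.9 / 69.11 = 2.97 ≈ 3
Molecular formula = (C4H7N)×3 = C12H21N3

C12H21N3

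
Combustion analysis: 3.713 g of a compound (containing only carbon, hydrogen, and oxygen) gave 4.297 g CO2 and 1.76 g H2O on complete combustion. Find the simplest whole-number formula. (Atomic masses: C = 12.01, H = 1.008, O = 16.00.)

mol C = 4.297 / 44.01 = 0.09764; mass C = 0.09764 × 12.01 = 1.173 g
mol H = 2 × (1.76 / 18.02) = 0.1953; mass H = 0.1953 × 1.008 = 0.1969 g
mass O = 3.713 − (1.370) = 2.343 g → mol O = 0.1465
Smallest is C at 0.09764 mol; normalising gives C 1.000, H 2.001, O 1.500
×2: C 2.00, H 4.00, O 3.00 → C2H4O3

C2H4O3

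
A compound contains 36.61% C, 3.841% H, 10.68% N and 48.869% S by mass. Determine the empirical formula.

Assume 100 g: 36.61 g C, 3.841 g H, 10.68 g N, 48.869 g S.
n(C) = 36.61/12.01 = 3.048, n(H) = 3.841/1.008 = 3.811, n(N) = 10.68/14.01 = 0.7623, n(S) = 48.869/32.07 = 1.524
Divide by the smallest (0.7623 mol N): C 3.999, H 4.999, N 1.000, S 1.999
≈ 4:5:1:2 → C4H5NS2

C4H5NS2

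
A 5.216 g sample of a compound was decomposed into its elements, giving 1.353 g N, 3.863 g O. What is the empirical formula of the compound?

N: 1.353 g ÷ 14.01 g/mol = 0.09657 mol
O: 3.863 g ÷ 16.00 g/mol = 0.2414 mol
Smallest is N at 0.09657 mol; normalising gives N 1.000, O 2.500
×2: N 2.00, O 5.00 → N2O5

N2O5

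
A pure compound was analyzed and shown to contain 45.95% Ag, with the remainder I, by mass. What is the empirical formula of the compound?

Assume 100 g: 45.95 g Ag, 54.05 g I.
n(Ag) = 45.95/107.87 = 0.426, n(I) = 54.05/126.90 = 0.4259
Ratios (÷ 0.4259): Ag 1.000, I 1.000
→ AgI

AgI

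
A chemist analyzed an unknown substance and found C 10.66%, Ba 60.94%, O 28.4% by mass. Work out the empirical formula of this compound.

C2BaO4

Assume 100 g: 10.66 g C, 60.94 g Ba, 28.4 g O.
C: 10.66 g ÷ 12.01 g/mol = 0.8876 mol
Ba: 60.94 g ÷ 137.33 g/mol = 0.4437 mol
O: 28.4 g ÷ 16.00 g/mol = 1.775 mol
Ratios (÷ 0.4437): C 2.000, Ba 1.000, O 4.000
→ C2BaO4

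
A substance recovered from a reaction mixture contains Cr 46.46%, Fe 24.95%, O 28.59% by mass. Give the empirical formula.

Cr2FeO4

Assume 100 g: 46.46 g Cr, 24.95 g Fe, 28.59 g O.
n(Cr) = 46.46/52.00 = 0.8935, n(Fe) = 24.95/55.85 = 0.4467, n(O) = 28.59/16.00 = 1.787
Ratios (÷ 0.4467): Cr 2.000, Fe 1.000, O 4.000
→ Cr2FeO4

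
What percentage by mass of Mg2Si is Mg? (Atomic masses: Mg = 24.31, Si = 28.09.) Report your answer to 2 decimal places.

Molar mass = 2(24.31) + 1(28.09) = 76.710 g/mol
Mass of Mg per mole = 2 × 24.31 = 48.620 g
% Mg = 48.620 / 76.710 × 100 = 63.38%

63.38%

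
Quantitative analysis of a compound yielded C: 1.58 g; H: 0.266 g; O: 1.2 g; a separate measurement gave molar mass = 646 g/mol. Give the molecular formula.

C: 1.58 g ÷ 12.01 g/mol = 0.1316 mol
H: 0.266 g ÷ 1.008 g/mol = 0.2639 mol
O: 1.2 g ÷ 16.00 g/mol = 0.075 mol
Divide by the smallest (0.075 mol O): C 1.754, H 3.519, O 1.000
×4: C 7.02, H 14.07, O 4.00 → C7H14O4
Empirical-formula mass = 162.18 g/mol
n = 646 / 162.18 = 3.98 ≈ 4
Molecular formula = (C7H14O4)×4 = C28H56O16

C28H56O16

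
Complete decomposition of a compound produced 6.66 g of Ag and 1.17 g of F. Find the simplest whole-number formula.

Ag: 6.66 g ÷ 107.87 g/mol = 0.06174 mol
F: 1.17 g ÷ 19.00 g/mol = 0.06158 mol
Ratios (÷ 0.06158): Ag 1.003, F 1.000
Ratio ≈ 1:1, so the empirical formula is AgF

AgF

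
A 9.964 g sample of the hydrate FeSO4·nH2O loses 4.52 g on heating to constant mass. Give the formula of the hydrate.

Mass of anhydrous FeSO4 = 9.964 − 4.52 = 5.444 g
mol H2O = 4.52 / 18.02 = 0.2508
Molar mass of FeSO4 = 151.92 g/mol → mol FeSO4 = 5.444 / 151.92 = 0.03583
n = 0.2508 / 0.03583 = 7.00 ≈ 7 → FeSO4·7H2O

FeSO4·7H2O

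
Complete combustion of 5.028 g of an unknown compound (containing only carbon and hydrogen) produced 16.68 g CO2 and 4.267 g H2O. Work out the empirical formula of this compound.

C4H5

mol C = 16.68 / 44.01 = 0.3790; mass C = 0.3790 × 12.01 = 4.552 g
mol H = 2 × (4.267 / 18.02) = 0.4736; mass H = 0.4736 × 1.008 = 0.4774 g
Ratios (÷ 0.379): C 1.000, H 1.250
×4: C 4.00, H 5.00 → C4H5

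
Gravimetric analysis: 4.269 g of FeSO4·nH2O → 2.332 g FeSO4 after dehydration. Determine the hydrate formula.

Mass of water lost = 4.269 − 2.332 = 1.937 g → 1.937 / 18.02 = 0.1075 mol H2O
Molar mass of FeSO4 = 151.92 g/mol → mol FeSO4 = 2.332 / 151.92 = 0.01535
n = 0.1075 / 0.01535 = 7.00 ≈ 7 → FeSO4·7H2O

FeSO4·7H2O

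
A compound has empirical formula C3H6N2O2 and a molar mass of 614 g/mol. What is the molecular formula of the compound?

C18H36N12O12

Empirical-formula mass = 102.10 g/mol
n = 614 / 102.10 = 6.01 ≈ 6
Molecular formula = (C3H6N2O2)6 = C18H36N12O12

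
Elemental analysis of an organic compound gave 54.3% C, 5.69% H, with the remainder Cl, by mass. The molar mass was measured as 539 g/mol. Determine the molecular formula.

C24H30Cl6

Assume 100 g: 54.3 g C, 5.69 g H, 40.01 g Cl.
n(C) = 54.3/12.01 = 4.521, n(H) = 5.69/1.008 = 5.645, n(Cl) = 40.01/35.45 = 1.129
Smallest is Cl at 1.129 mol; normalising gives C 4.006, H 5.001, Cl 1.000
Ratio ≈ 4:5:1, so the empirical formula is C4H5Cl
Empirical-formula mass = 88.53 g/mol
n = 539 / 88.53 = 6.09 ≈ 6
Molecular formula = (C4H5Cl)×6 = C24H30Cl6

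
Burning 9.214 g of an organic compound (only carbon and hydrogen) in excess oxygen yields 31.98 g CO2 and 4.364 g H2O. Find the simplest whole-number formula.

mol C = 31.98 / 44.01 = 0.7267; mass C = 0.7267 × 12.01 = 8.727 g
mol H = 2 × (4.364 / 18.02) = 0.4844; mass H = 0.4844 × 1.008 = 0.4882 g
Ratios (÷ 0.4844): C 1.500, H 1.000
Scaling by 2: C 3.00, H 2.00 → C3H2

C3H2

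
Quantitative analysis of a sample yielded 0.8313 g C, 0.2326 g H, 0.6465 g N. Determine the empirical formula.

n(C) = 0.8313/12.01 = 0.06922, n(H) = 0.2326/1.008 = 0.2308, n(N) = 0.6465/14.01 = 0.04615
Divide by the smallest (0.04615 mol N): C 1.500, H 5.001, N 1.000
Scaling by 2: C 3.00, H 10.00, N 2.00 → C3H10N2

C3H10N2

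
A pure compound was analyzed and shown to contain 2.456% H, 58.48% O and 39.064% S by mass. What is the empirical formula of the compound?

Assume 100 g: 2.456 g H, 58.48 g O, 39.064 g S.
H: 2.456 g ÷ 1.008 g/mol = 2.437 mol
O: 58.48 g ÷ 16.00 g/mol = 3.655 mol
S: 39.064 g ÷ 32.07 g/mol = 1.218 mol
Ratios (÷ 1.218): H 2.000, O 3.001, S 1.000
Ratio ≈ 2:3:1, so the empirical formula is H2O3S

H2O3S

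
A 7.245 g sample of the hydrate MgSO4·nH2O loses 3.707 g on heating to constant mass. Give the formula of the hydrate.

Mass of anhydrous MgSO4 = 7.245 − 3.707 = 3.538 g
mol H2O = 3.707 / 18.02 = 0.2057
Molar mass of MgSO4 = 120.38 g/mol → mol MgSO4 = 3.538 / 120.38 = 0.02939
n = 0.2057 / 0.02939 = 7.00 ≈ 7 → MgSO4·7H2O

MgSO4·7H2O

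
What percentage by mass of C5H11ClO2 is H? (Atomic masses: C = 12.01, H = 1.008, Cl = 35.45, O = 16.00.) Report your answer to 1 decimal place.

Molar mass = 5(12.01) + 11(1.008) + 1(35.45) + 2(16.00) = 138.588 g/mol
Mass of H per mole = 11 × 1.008 = 11.088 g
% H = 11.088 / 138.588 × 100 = 8.0%

8.0%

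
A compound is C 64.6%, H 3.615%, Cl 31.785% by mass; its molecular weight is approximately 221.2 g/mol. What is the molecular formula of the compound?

Assume 100 g: 64.6 g C, 3.615 g H, 31.785 g Cl.
Moles — C: 64.6 / 12.01 = 5.379 mol; H: 3.615 / 1.008 = 3.586 mol; Cl: 31.785 / 35.45 = 0.8966 mol
Ratios (÷ 0.8966): C 5.999, H 4.000, Cl 1.000
→ C6H4Cl
Empirical-formula mass = 111.54 g/mol
n = 221.2 / 111.54 = 1.98 ≈ 2
Molecular formula = (C6H4Cl)×2 = C12H8Cl2

C12H8Cl2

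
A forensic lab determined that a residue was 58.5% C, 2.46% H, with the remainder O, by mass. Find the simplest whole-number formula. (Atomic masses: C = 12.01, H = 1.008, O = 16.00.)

C2HO

Assume 100 g: 58.5 g C, 2.46 g H, 39.04 g O.
Moles — C: 58.5 / 12.01 = 4.871 mol; H: 2.46 / 1.008 = 2.44 mol; O: 39.04 / 16.00 = 2.44 mol
Ratios (÷ 2.44): C 1.996, H 1.000, O 1.000
≈ 2:1:1 → C2HO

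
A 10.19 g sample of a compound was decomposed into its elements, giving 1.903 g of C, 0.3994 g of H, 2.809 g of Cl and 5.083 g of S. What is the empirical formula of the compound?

C2H5ClS2

C: 1.903 g ÷ 12.01 g/mol = 0.1585 mol
H: 0.3994 g ÷ 1.008 g/mol = 0.3962 mol
Cl: 2.809 g ÷ 35.45 g/mol = 0.07924 mol
S: 5.083 g ÷ 32.07 g/mol = 0.1585 mol
Divide by the smallest (0.07924 mol Cl): C 2.000, H 5.000, Cl 1.000, S 2.000
→ C2H5ClS2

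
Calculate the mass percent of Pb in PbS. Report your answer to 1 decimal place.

Molar mass = 1(207.2) + 1(32.07) = 239.270 g/mol
Mass of Pb per mole = 1 × 207.2 = 207.200 g
% Pb = 207.200 / 239.270 × 100 = 86.6%

86.6%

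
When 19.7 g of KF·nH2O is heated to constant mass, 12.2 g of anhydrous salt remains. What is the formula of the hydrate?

Mass of water lost = 19.7 − 12.2 = 7.5 g → 7.5 / 18.02 = 0.4162 mol H2O
Molar mass of KF = 58.10 g/mol → mol KF = 12.2 / 58.10 = 0.21
n = 0.4162 / 0.21 = 1.98 ≈ 2 → KF·2H2O

KF·2H2O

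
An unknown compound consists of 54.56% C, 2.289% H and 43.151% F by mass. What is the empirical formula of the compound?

C2HF

Assume 100 g: 54.56 g C, 2.289 g H, 43.151 g F.
C: 54.56 g ÷ 12.01 g/mol = 4.543 mol
H: 2.289 g ÷ 1.008 g/mol = 2.271 mol
F: 43.151 g ÷ 19.00 g/mol = 2.271 mol
Divide by the smallest (2.271 mol H): C 2.001, H 1.000, F 1.000
≈ 2:1:1 → C2HF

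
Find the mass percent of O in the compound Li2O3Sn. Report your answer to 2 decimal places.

26.58%

Molar mass = 2(6.94) + 3(16.00) + 1(118.71) = 180.590 g/mol
Mass of O per mole = 3 × 16.00 = 48.000 g
% O = 48.000 / 180.590 × 100 = 26.58%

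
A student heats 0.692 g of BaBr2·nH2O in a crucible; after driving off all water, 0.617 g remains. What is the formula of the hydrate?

Mass of water lost = 0.692 − 0.617 = 0.075 g → 0.075 / 18.02 = 0.004162 mol H2O
Molar mass of BaBr2 = 297.13 g/mol → mol BaBr2 = 0.617 / 297.13 = 0.002077
n = 0.004162 / 0.002077 = 2.00 ≈ 2 → BaBr2·2H2O

BaBr2·2H2O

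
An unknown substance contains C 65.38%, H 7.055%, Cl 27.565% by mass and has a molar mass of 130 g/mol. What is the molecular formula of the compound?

Assume 100 g: 65.38 g C, 7.055 g H, 27.565 g Cl.
n(C) = 65.38/12.01 = 5.444, n(H) = 7.055/1.008 = 6.999, n(Cl) = 27.565/35.45 = 0.7776
Ratios (÷ 0.7776): C 7.001, H 9.001, Cl 1.000
→ C7H9Cl
Empirical-formula mass = 128.59 g/mol
n = 130 / 128.59 = 1.01 ≈ 1
Molecular formula = empirical formula = C7H9Cl

C7H9Cl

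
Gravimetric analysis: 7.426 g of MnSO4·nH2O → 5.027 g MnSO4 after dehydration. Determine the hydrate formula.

MnSO4·4H2O

Mass of water lost = 7.426 − 5.027 = 2.399 g → 2.399 / 18.02 = 0.1331 mol H2O
Molar mass of MnSO4 = 151.01 g/mol → mol MnSO4 = 5.027 / 151.01 = 0.03329
n = 0.1331 / 0.03329 = 4.00 ≈ 4 → MnSO4·4H2O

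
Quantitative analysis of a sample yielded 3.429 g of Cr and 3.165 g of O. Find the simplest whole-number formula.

CrO3

n(Cr) = 3.429/52.00 = 0.06594, n(O) = 3.165/16.00 = 0.1978
Ratios (÷ 0.06594): Cr 1.000, O 3.000
→ CrO3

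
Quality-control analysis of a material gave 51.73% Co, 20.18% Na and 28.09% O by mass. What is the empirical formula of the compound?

CoNaO2

Assume 100 g: 51.73 g Co, 20.18 g Na, 28.09 g O.
Moles — Co: 51.73 / 58.93 = 0.8778 mol; Na: 20.18 / 22.99 = 0.8778 mol; O: 28.09 / 16.00 = 1.756 mol
Smallest is Na at 0.8778 mol; normalising gives Co 1.000, Na 1.000, O 2.000
≈ 1:1:2 → CoNaO2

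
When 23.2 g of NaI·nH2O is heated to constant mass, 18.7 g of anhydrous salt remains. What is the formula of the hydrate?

Mass of water lost = 23.2 − 18.7 = 4.5 g → 4.5 / 18.02 = 0.2497 mol H2O
Molar mass of NaI = 149.89 g/mol → mol NaI = 18.7 / 149.89 = 0.1248
n = 0.2497 / 0.1248 = 2.00 ≈ 2 → NaI·2H2O

NaI·2H2O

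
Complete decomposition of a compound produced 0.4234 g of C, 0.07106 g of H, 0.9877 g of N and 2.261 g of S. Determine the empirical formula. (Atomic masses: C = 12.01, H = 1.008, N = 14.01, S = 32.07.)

n(C) = 0.4234/12.01 = 0.03525, n(H) = 0.07106/1.008 = 0.0705, n(N) = 0.9877/14.01 = 0.0705, n(S) = 2.261/32.07 = 0.0705
Divide by the smallest (0.03525 mol C): C 1.000, H 2.000, N 2.000, S 2.000
≈ 1:2:2:2 → CH2N2S2

CH2N2S2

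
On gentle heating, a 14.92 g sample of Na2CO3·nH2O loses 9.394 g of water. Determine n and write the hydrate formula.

Na2CO3·10H2O

Mass of anhydrous Na2CO3 = 14.92 − 9.394 = 5.526 g
mol H2O = 9.394 / 18.02 = 0.5213
Molar mass of Na2CO3 = 105.99 g/mol → mol Na2CO3 = 5.526 / 105.99 = 0.05214
n = 0.5213 / 0.05214 = 10.00 ≈ 10 → Na2CO3·10H2O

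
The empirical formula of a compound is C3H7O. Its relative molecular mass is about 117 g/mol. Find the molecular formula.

C6H14O2

Empirical-formula mass = 59.09 g/mol
n = 117 / 59.09 = 1.98 ≈ 2
Molecular formula = (C3H7O)2 = C6H14O2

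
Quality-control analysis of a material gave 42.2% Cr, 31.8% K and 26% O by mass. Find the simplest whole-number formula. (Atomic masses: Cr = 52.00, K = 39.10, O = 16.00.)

Assume 100 g: 42.2 g Cr, 31.8 g K, 26 g O.
Moles — Cr: 42.2 / 52.00 = 0.8115 mol; K: 31.8 / 39.10 = 0.8133 mol; O: 26 / 16.00 = 1.625 mol
Divide by the smallest (0.8115 mol Cr): Cr 1.000, K 1.002, O 2.002
Ratio ≈ 1:1:2, so the empirical formula is CrKO2

CrKO2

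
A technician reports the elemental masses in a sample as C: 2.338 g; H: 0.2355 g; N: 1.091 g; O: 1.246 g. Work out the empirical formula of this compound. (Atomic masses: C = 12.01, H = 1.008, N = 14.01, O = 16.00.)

n(C) = 2.338/12.01 = 0.1947, n(H) = 0.2355/1.008 = 0.2336, n(N) = 1.091/14.01 = 0.07787, n(O) = 1.246/16.00 = 0.07787
Divide by the smallest (0.07787 mol N): C 2.500, H 3.000, N 1.000, O 1.000
Scaling by 2: C 5.00, H 6.00, N 2.00, O 2.00 → C5H6N2O2

C5H6N2O2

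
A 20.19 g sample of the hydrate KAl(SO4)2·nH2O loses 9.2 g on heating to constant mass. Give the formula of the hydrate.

KAl(SO4)2·12H2O

Mass of anhydrous KAl(SO4)2 = 20.19 − 9.2 = 10.99 g
mol H2O = 9.2 / 18.02 = 0.5105
Molar mass of KAl(SO4)2 = 258.22 g/mol → mol KAl(SO4)2 = 10.99 / 258.22 = 0.04256
n = 0.5105 / 0.04256 = 12.00 ≈ 12 → KAl(SO4)2·12H2O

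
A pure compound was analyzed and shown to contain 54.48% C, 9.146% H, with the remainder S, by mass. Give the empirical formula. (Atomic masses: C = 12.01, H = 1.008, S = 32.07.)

C4H8S

Assume 100 g: 54.48 g C, 9.146 g H, 36.374 g S.
Moles — C: 54.48 / 12.01 = 4.536 mol; H: 9.146 / 1.008 = 9.073 mol; S: 36.374 / 32.07 = 1.134 mol
Smallest is S at 1.134 mol; normalising gives C 3.999, H 8.000, S 1.000
≈ 4:8:1 → C4H8S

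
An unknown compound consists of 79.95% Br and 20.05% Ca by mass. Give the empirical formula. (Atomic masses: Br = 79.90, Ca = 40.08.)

Assume 100 g: 79.95 g Br, 20.05 g Ca.
n(Br) = 79.95/79.90 = 1.001, n(Ca) = 20.05/40.08 = 0.5002
Divide by the smallest (0.5002 mol Ca): Br 2.000, Ca 1.000
Ratio ≈ 2:1, so the empirical formula is Br2Ca

Br2Ca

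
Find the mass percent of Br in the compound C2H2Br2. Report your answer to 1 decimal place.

86.0%

Molar mass = 2(12.01) + 2(1.008) + 2(79.90) = 185.836 g/mol
Mass of Br per mole = 2 × 79.90 = 159.800 g
% Br = 159.800 / 185.836 × 100 = 86.0%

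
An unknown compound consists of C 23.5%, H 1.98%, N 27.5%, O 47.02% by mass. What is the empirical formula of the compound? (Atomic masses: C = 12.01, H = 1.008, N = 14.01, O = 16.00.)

C2H2N2O3

Assume 100 g: 23.5 g C, 1.98 g H, 27.5 g N, 47.02 g O.
Moles — C: 23.5 / 12.01 = 1.957 mol; H: 1.98 / 1.008 = 1.964 mol; N: 27.5 / 14.01 = 1.963 mol; O: 47.02 / 16.00 = 2.939 mol
Ratios (÷ 1.957): C 1.000, H 1.004, N 1.003, O 1.502
×2: C 2.00, H 2.01, N 2.01, O 3.00 → C2H2N2O3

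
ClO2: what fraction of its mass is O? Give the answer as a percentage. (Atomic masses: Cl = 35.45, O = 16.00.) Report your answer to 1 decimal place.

Molar mass = 1(35.45) + 2(16.00) = 67.450 g/mol
Mass of O per mole = 2 × 16.00 = 32.000 g
% O = 32.000 / 67.450 × 100 = 47.4%

47.4%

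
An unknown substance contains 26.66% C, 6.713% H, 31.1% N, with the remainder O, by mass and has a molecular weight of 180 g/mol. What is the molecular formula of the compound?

Assume 100 g: 26.66 g C, 6.713 g H, 31.1 g N, 35.527 g O.
Moles — C: 26.66 / 12.01 = 2.22 mol; H: 6.713 / 1.008 = 6.66 mol; N: 31.1 / 14.01 = 2.22 mol; O: 35.527 / 16.00 = 2.22 mol
Divide by the smallest (2.22 mol C): C 1.000, H 3.000, N 1.000, O 1.000
→ CH3NO
Empirical-formula mass = 45.04 g/mol
n = 180 / 45.04 = 4.00 ≈ 4
Molecular formula = (CH3NO)×4 = C4H12N4O4

C4H12N4O4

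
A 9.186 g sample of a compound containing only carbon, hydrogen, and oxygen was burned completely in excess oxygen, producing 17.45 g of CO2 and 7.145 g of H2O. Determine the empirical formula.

mol C = 17.45 / 44.01 = 0.3965; mass C = 0.3965 × 12.01 = 4.762 g
mol H = 2 × (7.145 / 18.02) = 0.7930; mass H = 0.7930 × 1.008 = 0.7994 g
mass O = 9.186 − (5.561) = 3.625 g → mol O = 0.2265
Divide by the smallest (0.2265 mol O): C 1.750, H 3.500, O 1.000
Multiply by 4: C 7.00, H 14.00, O 4.00 → C7H14O4

C7H14O4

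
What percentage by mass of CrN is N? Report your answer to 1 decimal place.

Molar mass = 1(52.00) + 1(14.01) = 66.010 g/mol
Mass of N per mole = 1 × 14.01 = 14.010 g
% N = 14.010 / 66.010 × 100 = 21.2%

21.2%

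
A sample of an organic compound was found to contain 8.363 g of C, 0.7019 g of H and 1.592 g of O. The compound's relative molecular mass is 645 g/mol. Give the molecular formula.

n(C) = 8.363/12.01 = 0.6963, n(H) = 0.7019/1.008 = 0.6963, n(O) = 1.592/16.00 = 0.0995
Ratios (÷ 0.0995): C 6.998, H 6.998, O 1.000
→ C7H7O
Empirical-formula mass = 107.13 g/mol
n = 645 / 107.13 = 6.02 ≈ 6
Molecular formula = (C7H7O)×6 = C42H42O6

C42H42O6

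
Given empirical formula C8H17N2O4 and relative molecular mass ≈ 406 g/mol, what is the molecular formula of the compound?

Empirical-formula mass = 205.24 g/mol
n = 406 / 205.24 = 1.98 ≈ 2
Molecular formula = (C8H17N2O4)2 = C16H34N4O8

C16H34N4O8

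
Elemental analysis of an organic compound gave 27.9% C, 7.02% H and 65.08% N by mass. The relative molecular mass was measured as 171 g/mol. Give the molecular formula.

C4H12N8

Assume 100 g: 27.9 g C, 7.02 g H, 65.08 g N.
Moles — C: 27.9 / 12.01 = 2.323 mol; H: 7.02 / 1.008 = 6.964 mol; N: 65.08 / 14.01 = 4.645 mol
Ratios (÷ 2.323): C 1.000, H 2.998, N 2.000
→ CH3N2
Empirical-formula mass = 43.05 g/mol
n = 171 / 43.05 = 3.97 ≈ 4
Molecular formula = (CH3N2)×4 = C4H12N8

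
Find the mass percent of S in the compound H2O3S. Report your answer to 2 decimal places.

Molar mass = 2(1.008) + 3(16.00) + 1(32.07) = 82.086 g/mol
Mass of S per mole = 1 × 32.07 = 32.070 g
% S = 32.070 / 82.086 × 100 = 39.07%

39.07%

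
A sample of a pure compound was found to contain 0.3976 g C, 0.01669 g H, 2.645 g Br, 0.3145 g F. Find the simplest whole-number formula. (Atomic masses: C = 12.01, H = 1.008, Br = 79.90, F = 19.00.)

n(C) = 0.3976/12.01 = 0.03311, n(H) = 0.01669/1.008 = 0.01656, n(Br) = 2.645/79.90 = 0.0331, n(F) = 0.3145/19.00 = 0.01655
Ratios (÷ 0.01655): C 2.000, H 1.000, Br 2.000, F 1.000
≈ 2:1:2:1 → C2HBr2F

C2HBr2F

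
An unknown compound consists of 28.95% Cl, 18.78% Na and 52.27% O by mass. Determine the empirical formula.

ClNaO4

Assume 100 g: 28.95 g Cl, 18.78 g Na, 52.27 g O.
n(Cl) = 28.95/35.45 = 0.8166, n(Na) = 18.78/22.99 = 0.8169, n(O) = 52.27/16.00 = 3.267
Smallest is Cl at 0.8166 mol; normalising gives Cl 1.000, Na 1.000, O 4.000
≈ 1:1:4 → ClNaO4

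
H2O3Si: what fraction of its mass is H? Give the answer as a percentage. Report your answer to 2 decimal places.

Molar mass = 2(1.008) + 3(16.00) + 1(28.09) = 78.106 g/mol
Mass of H per mole = 2 × 1.008 = 2.016 g
% H = 2.016 / 78.106 × 100 = 2.58%

2.58%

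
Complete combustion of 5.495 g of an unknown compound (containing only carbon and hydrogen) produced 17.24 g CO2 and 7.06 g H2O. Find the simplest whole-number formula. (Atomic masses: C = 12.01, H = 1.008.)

mol C = 17.24 / 44.01 = 0.3917; mass C = 0.3917 × 12.01 = 4.705 g
mol H = 2 × (7.06 / 18.02) = 0.7836; mass H = 0.7836 × 1.008 = 0.7898 g
Ratios (÷ 0.3917): C 1.000, H 2.000
≈ 1:2 → CH2

CH2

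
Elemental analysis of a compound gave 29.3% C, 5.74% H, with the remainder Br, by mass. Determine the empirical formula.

C3H7Br

Assume 100 g: 29.3 g C, 5.74 g H, 64.96 g Br.
Moles — C: 29.3 / 12.01 = 2.44 mol; H: 5.74 / 1.008 = 5.694 mol; Br: 64.96 / 79.90 = 0.813 mol
Ratios (÷ 0.813): C 3.001, H 7.004, Br 1.000
→ C3H7Br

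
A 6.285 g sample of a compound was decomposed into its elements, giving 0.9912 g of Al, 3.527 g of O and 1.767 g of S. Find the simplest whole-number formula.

Moles — Al: 0.9912 / 26.98 = 0.03674 mol; O: 3.527 / 16.00 = 0.2204 mol; S: 1.767 / 32.07 = 0.0551 mol
Ratios (÷ 0.03674): Al 1.000, O 6.000, S 1.500
Scaling by 2: Al 2.00, O 12.00, S 3.00 → Al2O12S3

Al2O12S3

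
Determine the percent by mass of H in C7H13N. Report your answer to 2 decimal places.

Molar mass = 7(12.01) + 13(1.008) + 1(14.01) = 111.184 g/mol
Mass of H per mole = 13 × 1.008 = 13.104 g
% H = 13.104 / 111.184 × 100 = 11.79%

11.79%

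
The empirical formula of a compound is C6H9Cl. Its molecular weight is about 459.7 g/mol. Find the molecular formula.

C24H36Cl4

Empirical-formula mass = 116.58 g/mol
n = 459.7 / 116.58 = 3.94 ≈ 4
Molecular formula = (C6H9Cl)4 = C24H36Cl4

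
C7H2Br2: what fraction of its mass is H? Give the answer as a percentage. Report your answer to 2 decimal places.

Molar mass = 7(12.01) + 2(1.008) + 2(79.90) = 245.886 g/mol
Mass of H per mole = 2 × 1.008 = 2.016 g
% H = 2.016 / 245.886 × 100 = 0.82%

0.82%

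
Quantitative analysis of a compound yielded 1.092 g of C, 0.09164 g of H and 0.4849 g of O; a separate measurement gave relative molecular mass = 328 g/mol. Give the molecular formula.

C18H18O6

n(C) = 1.092/12.01 = 0.09092, n(H) = 0.09164/1.008 = 0.09091, n(O) = 0.4849/16.00 = 0.03031
Ratios (÷ 0.03031): C 3.000, H 3.000, O 1.000
→ C3H3O
Empirical-formula mass = 55.05 g/mol
n = 328 / 55.05 = 5.96 ≈ 6
Molecular formula = (C3H3O)×6 = C18H18O6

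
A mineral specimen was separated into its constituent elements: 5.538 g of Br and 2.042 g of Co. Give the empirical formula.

Br2Co

n(Br) = 5.538/79.90 = 0.06931, n(Co) = 2.042/58.93 = 0.03465
Divide by the smallest (0.03465 mol Co): Br 2.000, Co 1.000
Ratio ≈ 2:1, so the empirical formula is Br2Co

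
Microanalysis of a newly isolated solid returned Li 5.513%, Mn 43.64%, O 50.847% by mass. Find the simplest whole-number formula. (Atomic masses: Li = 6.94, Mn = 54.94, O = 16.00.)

Assume 100 g: 5.513 g Li, 43.64 g Mn, 50.847 g O.
Li: 5.513 g ÷ 6.94 g/mol = 0.7944 mol
Mn: 43.64 g ÷ 54.94 g/mol = 0.7943 mol
O: 50.847 g ÷ 16.00 g/mol = 3.178 mol
Ratios (÷ 0.7943): Li 1.000, Mn 1.000, O 4.001
→ LiMnO4

LiMnO4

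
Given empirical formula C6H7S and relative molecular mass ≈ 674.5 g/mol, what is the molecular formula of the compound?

Empirical-formula mass = 111.19 g/mol
n = 674.5 / 111.19 = 6.07 ≈ 6
Molecular formula = (C6H7S)6 = C36H42S6

C36H42S6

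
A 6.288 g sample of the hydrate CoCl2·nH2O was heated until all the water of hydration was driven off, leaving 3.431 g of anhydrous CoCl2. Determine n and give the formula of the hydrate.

Mass of water lost = 6.288 − 3.431 = 2.857 g → 2.857 / 18.02 = 0.1585 mol H2O
Molar mass of CoCl2 = 129.83 g/mol → mol CoCl2 = 3.431 / 129.83 = 0.02643
n = 0.1585 / 0.02643 = 6.00 ≈ 6 → CoCl2·6H2O

CoCl2·6H2O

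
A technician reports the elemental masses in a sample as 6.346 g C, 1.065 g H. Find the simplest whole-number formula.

CH2

C: 6.346 g ÷ 12.01 g/mol = 0.5284 mol
H: 1.065 g ÷ 1.008 g/mol = 1.057 mol
Ratios (÷ 0.5284): C 1.000, H 2.000
→ CH2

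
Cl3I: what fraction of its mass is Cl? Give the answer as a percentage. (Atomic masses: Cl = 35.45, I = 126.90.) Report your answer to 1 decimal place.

45.6%

Molar mass = 3(35.45) + 1(126.90) = 233.250 g/mol
Mass of Cl per mole = 3 × 35.45 = 106.350 g
% Cl = 106.350 / 233.250 × 100 = 45.6%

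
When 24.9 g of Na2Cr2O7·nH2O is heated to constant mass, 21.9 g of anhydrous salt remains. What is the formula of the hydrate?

Na2Cr2O7·2H2O

Mass of water lost = 24.9 − 21.9 = 3 g → 3 / 18.02 = 0.1665 mol H2O
Molar mass of Na2Cr2O7 = 261.98 g/mol → mol Na2Cr2O7 = 21.9 / 261.98 = 0.08359
n = 0.1665 / 0.08359 = 1.99 ≈ 2 → Na2Cr2O7·2H2O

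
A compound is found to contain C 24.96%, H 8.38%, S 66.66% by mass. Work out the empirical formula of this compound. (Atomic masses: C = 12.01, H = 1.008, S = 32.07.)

Assume 100 g: 24.96 g C, 8.38 g H, 66.66 g S.
n(C) = 24.96/12.01 = 2.078, n(H) = 8.38/1.008 = 8.313, n(S) = 66.66/32.07 = 2.079
Ratios (÷ 2.078): C 1.000, H 4.000, S 1.000
Ratio ≈ 1:4:1, so the empirical formula is CH4S

CH4S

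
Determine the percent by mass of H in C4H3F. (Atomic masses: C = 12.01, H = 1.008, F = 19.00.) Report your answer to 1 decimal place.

Molar mass = 4(12.01) + 3(1.008) + 1(19.00) = 70.064 g/mol
Mass of H per mole = 3 × 1.008 = 3.024 g
% H = 3.024 / 70.064 × 100 = 4.3%

4.3%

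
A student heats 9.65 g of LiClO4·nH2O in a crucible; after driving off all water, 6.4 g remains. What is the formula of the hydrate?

LiClO4·3H2O

Mass of water lost = 9.65 − 6.4 = 3.25 g → 3.25 / 18.02 = 0.1804 mol H2O
Molar mass of LiClO4 = 106.39 g/mol → mol LiClO4 = 6.4 / 106.39 = 0.06016
n = 0.1804 / 0.06016 = 3.00 ≈ 3 → LiClO4·3H2O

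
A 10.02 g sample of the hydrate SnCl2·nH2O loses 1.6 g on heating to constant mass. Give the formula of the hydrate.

Mass of anhydrous SnCl2 = 10.02 − 1.6 = 8.42 g
mol H2O = 1.6 / 18.02 = 0.08879
Molar mass of SnCl2 = 189.61 g/mol → mol SnCl2 = 8.42 / 189.61 = 0.04441
n = 0.08879 / 0.04441 = 2.00 ≈ 2 → SnCl2·2H2O

SnCl2·2H2O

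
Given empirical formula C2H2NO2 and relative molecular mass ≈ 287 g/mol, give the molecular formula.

C8H8N4O8

Empirical-formula mass = 72.05 g/mol
n = 287 / 72.05 = 3.98 ≈ 4
Molecular formula = (C2H2NO2)4 = C8H8N4O8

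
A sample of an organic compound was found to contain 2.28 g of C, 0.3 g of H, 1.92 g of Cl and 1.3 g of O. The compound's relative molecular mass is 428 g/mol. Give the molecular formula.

Moles — C: 2.28 / 12.01 = 0.1898 mol; H: 0.3 / 1.008 = 0.2976 mol; Cl: 1.92 / 35.45 = 0.05416 mol; O: 1.3 / 16.00 = 0.08125 mol
Smallest is Cl at 0.05416 mol; normalising gives C 3.505, H 5.495, Cl 1.000, O 1.500
Scaling by 2: C 7.01, H 10.99, Cl 2.00, O 3.00 → C7H11Cl2O3
Empirical-formula mass = 214.06 g/mol
n = 428 / 214.06 = 2.00 ≈ 2
Molecular formula = (C7H11Cl2O3)×2 = C14H22Cl4O6

C14H22Cl4O6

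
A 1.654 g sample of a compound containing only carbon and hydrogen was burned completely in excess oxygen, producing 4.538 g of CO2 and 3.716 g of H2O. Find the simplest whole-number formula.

CH4

mol C = 4.538 / 44.01 = 0.1031; mass C = 0.1031 × 12.01 = 1.238 g
mol H = 2 × (3.716 / 18.02) = 0.4124; mass H = 0.4124 × 1.008 = 0.4157 g
Smallest is C at 0.1031 mol; normalising gives C 1.000, H 4.000
≈ 1:4 → CH4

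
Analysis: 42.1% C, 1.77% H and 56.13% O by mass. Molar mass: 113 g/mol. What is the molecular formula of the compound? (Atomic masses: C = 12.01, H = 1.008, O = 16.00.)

Assume 100 g: 42.1 g C, 1.77 g H, 56.13 g O.
Moles — C: 42.1 / 12.01 = 3.505 mol; H: 1.77 / 1.008 = 1.756 mol; O: 56.13 / 16.00 = 3.508 mol
Ratios (÷ 1.756): C 1.996, H 1.000, O 1.998
≈ 2:1:2 → C2HO2
Empirical-formula mass = 57.03 g/mol
n = 113 / 57.03 = 1.98 ≈ 2
Molecular formula = (C2HO2)×2 = C4H2O4

C4H2O4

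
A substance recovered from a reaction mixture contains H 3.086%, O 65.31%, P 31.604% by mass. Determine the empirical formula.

Assume 100 g: 3.086 g H, 65.31 g O, 31.604 g P.
H: 3.086 g ÷ 1.008 g/mol = 3.062 mol
O: 65.31 g ÷ 16.00 g/mol = 4.082 mol
P: 31.604 g ÷ 30.97 g/mol = 1.02 mol
Smallest is P at 1.02 mol; normalising gives H 3.000, O 4.000, P 1.000
→ H3O4P

H3O4P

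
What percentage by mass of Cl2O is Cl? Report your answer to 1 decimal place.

81.6%

Molar mass = 2(35.45) + 1(16.00) = 86.900 g/mol
Mass of Cl per mole = 2 × 35.45 = 70.900 g
% Cl = 70.900 / 86.900 × 100 = 81.6%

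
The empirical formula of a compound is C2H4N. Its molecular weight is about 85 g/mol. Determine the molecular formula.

C4H8N2

Empirical-formula mass = 42.06 g/mol
n = 85 / 42.06 = 2.02 ≈ 2
Molecular formula = (C2H4N)2 = C4H8N2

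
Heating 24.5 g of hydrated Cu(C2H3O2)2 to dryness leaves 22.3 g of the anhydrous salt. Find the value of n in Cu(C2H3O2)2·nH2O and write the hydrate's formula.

Cu(C2H3O2)2·H2O

Mass of water lost = 24.5 − 22.3 = 2.2 g → 2.2 / 18.02 = 0.1221 mol H2O
Molar mass of Cu(C2H3O2)2 = 181.64 g/mol → mol Cu(C2H3O2)2 = 22.3 / 181.64 = 0.1228
n = 0.1221 / 0.1228 = 0.99 ≈ 1 → Cu(C2H3O2)2·H2O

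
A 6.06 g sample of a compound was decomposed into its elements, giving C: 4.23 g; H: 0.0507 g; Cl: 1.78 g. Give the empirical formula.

C7HCl

n(C) = 4.23/12.01 = 0.3522, n(H) = 0.0507/1.008 = 0.0503, n(Cl) = 1.78/35.45 = 0.05021
Ratios (÷ 0.05021): C 7.014, H 1.002, Cl 1.000
Ratio ≈ 7:1:1, so the empirical formula is C7HCl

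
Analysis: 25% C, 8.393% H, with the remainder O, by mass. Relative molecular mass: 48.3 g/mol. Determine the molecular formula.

CH4O2

Assume 100 g: 25 g C, 8.393 g H, 66.607 g O.
n(C) = 25/12.01 = 2.082, n(H) = 8.393/1.008 = 8.326, n(O) = 66.607/16.00 = 4.163
Divide by the smallest (2.082 mol C): C 1.000, H 4.000, O 2.000
≈ 1:4:2 → CH4O2
Empirical-formula mass = 48.04 g/mol
n = 48.3 / 48.04 = 1.01 ≈ 1
Molecular formula = empirical formula = CH4O2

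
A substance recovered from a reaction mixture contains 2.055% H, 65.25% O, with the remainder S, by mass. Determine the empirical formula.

Assume 100 g: 2.055 g H, 65.25 g O, 32.695 g S.
n(H) = 2.055/1.008 = 2.039, n(O) = 65.25/16.00 = 4.078, n(S) = 32.695/32.07 = 1.019
Smallest is S at 1.019 mol; normalising gives H 2.000, O 4.000, S 1.000
→ H2O4S

H2O4S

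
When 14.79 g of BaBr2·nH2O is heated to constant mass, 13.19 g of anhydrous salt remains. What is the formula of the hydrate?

BaBr2·2H2O

Mass of water lost = 14.79 − 13.19 = 1.6 g → 1.6 / 18.02 = 0.08879 mol H2O
Molar mass of BaBr2 = 297.13 g/mol → mol BaBr2 = 13.19 / 297.13 = 0.04439
n = 0.08879 / 0.04439 = 2.00 ≈ 2 → BaBr2·2H2O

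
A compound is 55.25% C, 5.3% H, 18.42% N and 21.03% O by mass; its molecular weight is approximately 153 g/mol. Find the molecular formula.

Assume 100 g: 55.25 g C, 5.3 g H, 18.42 g N, 21.03 g O.
C: 55.25 g ÷ 12.01 g/mol = 4.6 mol
H: 5.3 g ÷ 1.008 g/mol = 5.258 mol
N: 18.42 g ÷ 14.01 g/mol = 1.315 mol
O: 21.03 g ÷ 16.00 g/mol = 1.314 mol
Ratios (÷ 1.314): C 3.500, H 4.000, N 1.000, O 1.000
Scaling by 2: C 7.00, H 8.00, N 2.00, O 2.00 → C7H8N2O2
Empirical-formula mass = 152.15 g/mol
n = 153 / 152.15 = 1.01 ≈ 1
Molecular formula = empirical formula = C7H8N2O2

C7H8N2O2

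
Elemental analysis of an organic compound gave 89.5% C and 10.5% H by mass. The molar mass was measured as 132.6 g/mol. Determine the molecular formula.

Assume 100 g: 89.5 g C, 10.5 g H.
Moles — C: 89.5 / 12.01 = 7.452 mol; H: 10.5 / 1.008 = 10.42 mol
Ratios (÷ 7.452): C 1.000, H 1.398
Multiply by 5: C 5.00, H 6.99 → C5H7
Empirical-formula mass = 67.11 g/mol
n = 132.6 / 67.11 = 1.98 ≈ 2
Molecular formula = (C5H7)×2 = C10H14

C10H14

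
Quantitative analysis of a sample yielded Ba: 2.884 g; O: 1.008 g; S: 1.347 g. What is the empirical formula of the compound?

n(Ba) = 2.884/137.33 = 0.021, n(O) = 1.008/16.00 = 0.063, n(S) = 1.347/32.07 = 0.042
Smallest is Ba at 0.021 mol; normalising gives Ba 1.000, O 3.000, S 2.000
Ratio ≈ 1:3:2, so the empirical formula is BaO3S2

BaO3S2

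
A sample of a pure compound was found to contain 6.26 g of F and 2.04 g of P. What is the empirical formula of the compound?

F5P

F: 6.26 g ÷ 19.00 g/mol = 0.3295 mol
P: 2.04 g ÷ 30.97 g/mol = 0.06587 mol
Ratios (÷ 0.06587): F 5.002, P 1.000
≈ 5:1 → F5P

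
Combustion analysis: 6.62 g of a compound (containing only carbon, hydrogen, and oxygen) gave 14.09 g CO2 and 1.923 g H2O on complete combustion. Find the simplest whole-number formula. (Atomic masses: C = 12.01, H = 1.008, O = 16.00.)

mol C = 14.09 / 44.01 = 0.3202; mass C = 0.3202 × 12.01 = 3.845 g
mol H = 2 × (1.923 / 18.02) = 0.2134; mass H = 0.2134 × 1.008 = 0.2151 g
mass O = 6.62 − (4.060) = 2.560 g → mol O = 0.1600
Ratios (÷ 0.16): C 2.001, H 1.334, O 1.000
Multiply by 3: C 6.00, H 4.00, O 3.00 → C6H4O3

C6H4O3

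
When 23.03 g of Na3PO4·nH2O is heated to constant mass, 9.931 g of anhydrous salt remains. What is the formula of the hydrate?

Mass of water lost = 23.03 − 9.931 = 13.1 g → 13.1 / 18.02 = 0.7269 mol H2O
Molar mass of Na3PO4 = 163.94 g/mol → mol Na3PO4 = 9.931 / 163.94 = 0.06058
n = 0.7269 / 0.06058 = 12.00 ≈ 12 → Na3PO4·12H2O

Na3PO4·12H2O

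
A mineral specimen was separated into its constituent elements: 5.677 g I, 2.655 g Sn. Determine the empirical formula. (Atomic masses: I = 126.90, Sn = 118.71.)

I: 5.677 g ÷ 126.90 g/mol = 0.04474 mol
Sn: 2.655 g ÷ 118.71 g/mol = 0.02237 mol
Divide by the smallest (0.02237 mol Sn): I 2.000, Sn 1.000
≈ 2:1 → I2Sn

I2Sn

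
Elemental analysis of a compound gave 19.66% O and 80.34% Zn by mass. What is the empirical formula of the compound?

OZn

Assume 100 g: 19.66 g O, 80.34 g Zn.
n(O) = 19.66/16.00 = 1.229, n(Zn) = 80.34/65.38 = 1.229
Smallest is O at 1.229 mol; normalising gives O 1.000, Zn 1.000
≈ 1:1 → OZn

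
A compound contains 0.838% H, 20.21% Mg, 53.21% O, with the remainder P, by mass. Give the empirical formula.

Assume 100 g: 0.838 g H, 20.21 g Mg, 53.21 g O, 25.742 g P.
H: 0.838 g ÷ 1.008 g/mol = 0.8313 mol
Mg: 20.21 g ÷ 24.31 g/mol = 0.8313 mol
O: 53.21 g ÷ 16.00 g/mol = 3.326 mol
P: 25.742 g ÷ 30.97 g/mol = 0.8312 mol
Ratios (÷ 0.8312): H 1.000, Mg 1.000, O 4.001, P 1.000
Ratio ≈ 1:1:4:1, so the empirical formula is HMgO4P

HMgO4P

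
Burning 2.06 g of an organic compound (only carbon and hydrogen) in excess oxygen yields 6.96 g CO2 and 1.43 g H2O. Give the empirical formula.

CH

mol C = 6.96 / 44.01 = 0.1581; mass C = 0.1581 × 12.01 = 1.899 g
mol H = 2 × (1.43 / 18.02) = 0.1587; mass H = 0.1587 × 1.008 = 0.1600 g
Smallest is C at 0.1581 mol; normalising gives C 1.000, H 1.004
→ CH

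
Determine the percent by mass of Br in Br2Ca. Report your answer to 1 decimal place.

Molar mass = 2(79.90) + 1(40.08) = 199.880 g/mol
Mass of Br per mole = 2 × 79.90 = 159.800 g
% Br = 159.800 / 199.880 × 100 = 79.9%

79.9%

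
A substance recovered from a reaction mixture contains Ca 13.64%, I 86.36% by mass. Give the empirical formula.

Assume 100 g: 13.64 g Ca, 86.36 g I.
Moles — Ca: 13.64 / 40.08 = 0.3403 mol; I: 86.36 / 126.90 = 0.6805 mol
Smallest is Ca at 0.3403 mol; normalising gives Ca 1.000, I 2.000
≈ 1:2 → CaI2

CaI2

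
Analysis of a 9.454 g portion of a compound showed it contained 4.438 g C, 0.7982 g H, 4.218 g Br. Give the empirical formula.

C: 4.438 g ÷ 12.01 g/mol = 0.3695 mol
H: 0.7982 g ÷ 1.008 g/mol = 0.7919 mol
Br: 4.218 g ÷ 79.90 g/mol = 0.05279 mol
Smallest is Br at 0.05279 mol; normalising gives C 7.000, H 15.000, Br 1.000
≈ 7:15:1 → C7H15Br

C7H15Br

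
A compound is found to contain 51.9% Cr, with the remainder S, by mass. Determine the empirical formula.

Cr2S3

Assume 100 g: 51.9 g Cr, 48.1 g S.
Cr: 51.9 g ÷ 52.00 g/mol = 0.9981 mol
S: 48.1 g ÷ 32.07 g/mol = 1.5 mol
Divide by the smallest (0.9981 mol Cr): Cr 1.000, S 1.503
Scaling by 2: Cr 2.00, S 3.01 → Cr2S3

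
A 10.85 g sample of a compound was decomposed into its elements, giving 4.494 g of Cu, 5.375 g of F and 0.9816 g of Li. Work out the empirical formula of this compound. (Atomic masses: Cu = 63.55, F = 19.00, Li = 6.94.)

Moles — Cu: 4.494 / 63.55 = 0.07072 mol; F: 5.375 / 19.00 = 0.2829 mol; Li: 0.9816 / 6.94 = 0.1414 mol
Divide by the smallest (0.07072 mol Cu): Cu 1.000, F 4.000, Li 2.000
≈ 1:4:2 → CuF4Li2

CuF4Li2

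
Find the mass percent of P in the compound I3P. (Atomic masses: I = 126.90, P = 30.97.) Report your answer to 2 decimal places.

7.52%

Molar mass = 3(126.90) + 1(30.97) = 411.670 g/mol
Mass of P per mole = 1 × 30.97 = 30.970 g
% P = 30.970 / 411.670 × 100 = 7.52%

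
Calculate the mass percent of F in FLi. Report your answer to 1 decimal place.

73.2%

Molar mass = 1(19.00) + 1(6.94) = 25.940 g/mol
Mass of F per mole = 1 × 19.00 = 19.000 g
% F = 19.000 / 25.940 × 100 = 73.2%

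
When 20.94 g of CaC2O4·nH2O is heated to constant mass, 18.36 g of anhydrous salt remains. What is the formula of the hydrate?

Mass of water lost = 20.94 − 18.36 = 2.58 g → 2.58 / 18.02 = 0.1432 mol H2O
Molar mass of CaC2O4 = 128.10 g/mol → mol CaC2O4 = 18.36 / 128.10 = 0.1433
n = 0.1432 / 0.1433 = 1.00 ≈ 1 → CaC2O4·H2O

CaC2O4·H2O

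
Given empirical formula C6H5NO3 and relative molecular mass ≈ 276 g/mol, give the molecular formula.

C12H10N2O6

Empirical-formula mass = 139.11 g/mol
n = 276 / 139.11 = 1.98 ≈ 2
Molecular formula = (C6H5NO3)2 = C12H10N2O6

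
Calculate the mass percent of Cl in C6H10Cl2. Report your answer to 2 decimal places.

46.33%

Molar mass = 6(12.01) + 10(1.008) + 2(35.45) = 153.040 g/mol
Mass of Cl per mole = 2 × 35.45 = 70.900 g
% Cl = 70.900 / 153.040 × 100 = 46.33%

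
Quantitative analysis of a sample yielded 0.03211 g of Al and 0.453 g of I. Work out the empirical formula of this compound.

AlI3

Moles — Al: 0.03211 / 26.98 = 0.00119 mol; I: 0.453 / 126.90 = 0.00357 mol
Ratios (÷ 0.00119): Al 1.000, I 2.999
→ AlI3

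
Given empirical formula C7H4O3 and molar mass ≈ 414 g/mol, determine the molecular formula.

Empirical-formula mass = 136.10 g/mol
n = 414 / 136.10 = 3.04 ≈ 3
Molecular formula = (C7H4O3)3 = C21H12O9

C21H12O9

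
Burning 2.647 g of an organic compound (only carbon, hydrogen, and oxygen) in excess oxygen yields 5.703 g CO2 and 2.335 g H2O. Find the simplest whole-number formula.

C5H10O2

mol C = 5.703 / 44.01 = 0.1296; mass C = 0.1296 × 12.01 = 1.556 g
mol H = 2 × (2.335 / 18.02) = 0.2592; mass H = 0.2592 × 1.008 = 0.2612 g
mass O = 2.647 − (1.818) = 0.8295 g → mol O = 0.05184
Ratios (÷ 0.05184): C 2.500, H 4.999, O 1.000
Scaling by 2: C 5.00, H 10.00, O 2.00 → C5H10O2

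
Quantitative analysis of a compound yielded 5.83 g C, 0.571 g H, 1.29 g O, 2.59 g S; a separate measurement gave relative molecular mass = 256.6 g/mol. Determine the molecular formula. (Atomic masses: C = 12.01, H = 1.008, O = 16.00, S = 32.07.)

C: 5.83 g ÷ 12.01 g/mol = 0.4854 mol
H: 0.571 g ÷ 1.008 g/mol = 0.5665 mol
O: 1.29 g ÷ 16.00 g/mol = 0.08063 mol
S: 2.59 g ÷ 32.07 g/mol = 0.08076 mol
Smallest is O at 0.08063 mol; normalising gives C 6.021, H 7.026, O 1.000, S 1.002
→ C6H7OS
Empirical-formula mass = 127.19 g/mol
n = 256.6 / 127.19 = 2.02 ≈ 2
Molecular formula = (C6H7OS)×2 = C12H14O2S2

C12H14O2S2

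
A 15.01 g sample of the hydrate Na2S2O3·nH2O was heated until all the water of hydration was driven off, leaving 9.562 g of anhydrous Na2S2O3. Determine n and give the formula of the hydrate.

Na2S2O3·5H2O

Mass of water lost = 15.01 − 9.562 = 5.448 g → 5.448 / 18.02 = 0.3023 mol H2O
Molar mass of Na2S2O3 = 158.12 g/mol → mol Na2S2O3 = 9.562 / 158.12 = 0.06047
n = 0.3023 / 0.06047 = 5.00 ≈ 5 → Na2S2O3·5H2O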